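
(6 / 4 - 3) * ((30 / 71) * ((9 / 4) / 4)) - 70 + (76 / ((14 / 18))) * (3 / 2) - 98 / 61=36190425 / 485072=74.61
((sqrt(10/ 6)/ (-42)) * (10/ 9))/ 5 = -sqrt(15)/ 567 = -0.01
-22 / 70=-0.31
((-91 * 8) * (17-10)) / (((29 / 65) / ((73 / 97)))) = -8595.99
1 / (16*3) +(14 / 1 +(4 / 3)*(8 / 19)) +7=21.58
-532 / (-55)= 532 / 55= 9.67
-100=-100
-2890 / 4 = -1445 / 2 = -722.50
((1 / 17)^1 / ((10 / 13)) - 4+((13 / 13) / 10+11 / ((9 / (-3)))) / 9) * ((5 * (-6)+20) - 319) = 3261706 / 2295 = 1421.22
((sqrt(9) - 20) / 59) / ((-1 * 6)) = 17 / 354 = 0.05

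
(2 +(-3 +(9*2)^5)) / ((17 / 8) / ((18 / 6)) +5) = 45349608 / 137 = 331019.04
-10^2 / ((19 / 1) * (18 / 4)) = -200 / 171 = -1.17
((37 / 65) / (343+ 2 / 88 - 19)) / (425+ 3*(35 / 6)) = 0.00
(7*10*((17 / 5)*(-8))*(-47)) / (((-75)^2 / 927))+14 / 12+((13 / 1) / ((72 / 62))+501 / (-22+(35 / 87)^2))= 54808422423797 / 3719092500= 14737.04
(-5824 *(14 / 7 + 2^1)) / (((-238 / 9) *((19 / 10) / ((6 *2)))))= 1797120 / 323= 5563.84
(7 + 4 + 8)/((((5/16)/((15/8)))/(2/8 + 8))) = 1881/2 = 940.50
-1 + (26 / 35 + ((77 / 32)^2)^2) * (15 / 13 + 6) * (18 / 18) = 116481503143 / 477102080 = 244.14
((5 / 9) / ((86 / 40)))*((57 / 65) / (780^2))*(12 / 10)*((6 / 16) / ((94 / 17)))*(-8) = -323 / 1332041100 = -0.00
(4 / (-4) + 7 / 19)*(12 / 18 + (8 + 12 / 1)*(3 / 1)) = -38.32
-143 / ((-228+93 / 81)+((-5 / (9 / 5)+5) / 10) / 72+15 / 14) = 0.63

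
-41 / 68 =-0.60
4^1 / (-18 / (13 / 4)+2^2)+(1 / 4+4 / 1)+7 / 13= 569 / 260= 2.19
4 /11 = 0.36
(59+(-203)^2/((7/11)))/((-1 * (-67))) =967.40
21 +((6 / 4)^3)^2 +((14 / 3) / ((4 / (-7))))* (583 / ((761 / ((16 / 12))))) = 24.05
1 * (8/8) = 1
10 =10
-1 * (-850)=850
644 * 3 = 1932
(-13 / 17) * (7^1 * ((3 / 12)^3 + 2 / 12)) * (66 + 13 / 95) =-4002271 / 62016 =-64.54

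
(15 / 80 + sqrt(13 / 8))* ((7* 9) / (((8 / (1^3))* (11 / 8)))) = 189 / 176 + 63* sqrt(26) / 44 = 8.37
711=711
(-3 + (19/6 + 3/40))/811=29/97320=0.00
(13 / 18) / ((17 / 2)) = 13 / 153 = 0.08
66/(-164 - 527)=-0.10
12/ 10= 6/ 5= 1.20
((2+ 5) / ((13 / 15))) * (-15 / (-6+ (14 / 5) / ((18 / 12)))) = 23625 / 806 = 29.31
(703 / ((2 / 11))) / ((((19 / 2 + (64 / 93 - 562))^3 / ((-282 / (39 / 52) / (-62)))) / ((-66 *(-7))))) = -69709983213024 / 1081214467788853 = -0.06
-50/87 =-0.57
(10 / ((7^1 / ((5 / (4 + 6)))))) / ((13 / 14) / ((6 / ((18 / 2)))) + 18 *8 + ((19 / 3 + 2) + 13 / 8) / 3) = 360 / 74951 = 0.00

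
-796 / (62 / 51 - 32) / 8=10149 / 3140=3.23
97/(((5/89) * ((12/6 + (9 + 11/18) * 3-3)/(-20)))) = -207192/167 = -1240.67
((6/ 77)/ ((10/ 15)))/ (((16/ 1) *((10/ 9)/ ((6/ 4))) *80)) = 243/ 1971200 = 0.00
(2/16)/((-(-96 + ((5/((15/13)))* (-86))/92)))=69/55228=0.00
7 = 7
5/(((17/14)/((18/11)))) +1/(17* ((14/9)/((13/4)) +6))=956367/141746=6.75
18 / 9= 2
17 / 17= 1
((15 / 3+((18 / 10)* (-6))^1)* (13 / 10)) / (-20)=377 / 1000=0.38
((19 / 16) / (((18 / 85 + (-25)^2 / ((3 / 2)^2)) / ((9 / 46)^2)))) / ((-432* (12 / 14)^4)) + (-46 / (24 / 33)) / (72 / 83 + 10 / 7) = -27.55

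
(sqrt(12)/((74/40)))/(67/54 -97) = -2160 * sqrt(3)/191327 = -0.02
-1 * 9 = -9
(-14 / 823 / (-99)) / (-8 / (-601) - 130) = -4207 / 3182573097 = -0.00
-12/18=-2/3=-0.67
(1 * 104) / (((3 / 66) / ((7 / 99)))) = 1456 / 9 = 161.78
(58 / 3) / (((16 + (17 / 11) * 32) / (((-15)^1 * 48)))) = -638 / 3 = -212.67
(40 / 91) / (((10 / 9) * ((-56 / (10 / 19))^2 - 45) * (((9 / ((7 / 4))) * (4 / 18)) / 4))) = 0.00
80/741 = 0.11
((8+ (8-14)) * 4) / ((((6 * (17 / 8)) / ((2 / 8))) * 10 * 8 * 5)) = 1 / 2550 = 0.00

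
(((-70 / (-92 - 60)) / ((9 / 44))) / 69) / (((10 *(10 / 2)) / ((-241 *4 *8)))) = -296912 / 58995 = -5.03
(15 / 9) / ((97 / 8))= 0.14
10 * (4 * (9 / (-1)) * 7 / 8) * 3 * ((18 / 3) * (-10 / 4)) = 14175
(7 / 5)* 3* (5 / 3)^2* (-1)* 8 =-280 / 3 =-93.33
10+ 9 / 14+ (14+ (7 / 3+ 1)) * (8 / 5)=8059 / 210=38.38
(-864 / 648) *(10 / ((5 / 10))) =-80 / 3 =-26.67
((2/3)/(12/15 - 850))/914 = -0.00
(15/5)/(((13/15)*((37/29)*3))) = 435/481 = 0.90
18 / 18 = 1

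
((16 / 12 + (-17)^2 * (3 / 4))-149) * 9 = 2487 / 4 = 621.75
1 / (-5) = -1 / 5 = -0.20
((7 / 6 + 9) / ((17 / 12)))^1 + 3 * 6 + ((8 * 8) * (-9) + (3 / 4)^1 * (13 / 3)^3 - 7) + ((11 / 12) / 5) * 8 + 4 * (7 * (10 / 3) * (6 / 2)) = -658907 / 3060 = -215.33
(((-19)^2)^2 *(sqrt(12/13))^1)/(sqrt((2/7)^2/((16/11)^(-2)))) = 10034717 *sqrt(39)/208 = 301282.63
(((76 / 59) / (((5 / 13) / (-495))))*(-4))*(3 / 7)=1173744 / 413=2842.00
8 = 8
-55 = -55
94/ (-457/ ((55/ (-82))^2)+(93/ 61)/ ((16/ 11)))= -0.09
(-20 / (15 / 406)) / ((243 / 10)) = -16240 / 729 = -22.28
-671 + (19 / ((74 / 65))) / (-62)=-3079783 / 4588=-671.27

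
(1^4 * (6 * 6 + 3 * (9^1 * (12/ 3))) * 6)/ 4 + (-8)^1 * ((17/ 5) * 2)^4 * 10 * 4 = -85498504/ 125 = -683988.03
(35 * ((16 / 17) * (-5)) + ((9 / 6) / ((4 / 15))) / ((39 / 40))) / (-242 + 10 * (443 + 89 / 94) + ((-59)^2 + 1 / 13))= -1650875 / 79757047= -0.02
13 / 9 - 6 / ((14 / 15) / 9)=-3554 / 63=-56.41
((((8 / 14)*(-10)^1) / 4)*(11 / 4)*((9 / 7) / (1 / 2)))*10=-4950 / 49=-101.02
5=5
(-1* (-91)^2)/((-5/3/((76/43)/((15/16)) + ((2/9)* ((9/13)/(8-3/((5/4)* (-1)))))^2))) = 6807904621/726700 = 9368.25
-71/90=-0.79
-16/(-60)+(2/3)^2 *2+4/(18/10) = 152/45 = 3.38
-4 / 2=-2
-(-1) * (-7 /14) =-1 /2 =-0.50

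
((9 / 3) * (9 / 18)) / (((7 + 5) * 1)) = 1 / 8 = 0.12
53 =53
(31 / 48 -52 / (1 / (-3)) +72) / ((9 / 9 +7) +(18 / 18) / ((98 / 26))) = 107555 / 3888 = 27.66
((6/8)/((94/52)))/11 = 39/1034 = 0.04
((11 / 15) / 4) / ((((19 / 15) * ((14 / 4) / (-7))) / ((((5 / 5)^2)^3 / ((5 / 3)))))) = -33 / 190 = -0.17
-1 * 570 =-570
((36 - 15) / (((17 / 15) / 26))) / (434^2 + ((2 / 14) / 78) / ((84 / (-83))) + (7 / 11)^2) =45450765360 / 17769966498269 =0.00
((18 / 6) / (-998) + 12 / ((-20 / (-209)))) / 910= 625731 / 4540900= 0.14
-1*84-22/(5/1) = -442/5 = -88.40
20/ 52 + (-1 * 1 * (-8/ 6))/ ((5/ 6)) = 129/ 65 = 1.98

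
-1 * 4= -4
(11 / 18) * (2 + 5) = 77 / 18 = 4.28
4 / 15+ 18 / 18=19 / 15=1.27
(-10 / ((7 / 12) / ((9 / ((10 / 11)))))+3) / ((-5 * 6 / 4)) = 778 / 35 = 22.23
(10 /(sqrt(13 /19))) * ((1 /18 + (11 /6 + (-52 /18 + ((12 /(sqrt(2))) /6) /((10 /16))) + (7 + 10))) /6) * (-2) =16 * sqrt(247) * (-10 - sqrt(2)) /39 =-73.60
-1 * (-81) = 81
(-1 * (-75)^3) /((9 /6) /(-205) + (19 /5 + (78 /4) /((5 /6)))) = 172968750 /11149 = 15514.28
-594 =-594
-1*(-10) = 10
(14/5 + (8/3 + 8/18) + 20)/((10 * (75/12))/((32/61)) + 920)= 74624/2992725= 0.02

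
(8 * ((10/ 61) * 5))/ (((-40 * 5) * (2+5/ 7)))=-14/ 1159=-0.01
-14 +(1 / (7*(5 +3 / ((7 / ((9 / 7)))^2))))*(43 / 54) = -9244739 / 661392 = -13.98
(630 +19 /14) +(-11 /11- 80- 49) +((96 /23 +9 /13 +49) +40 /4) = 2366025 /4186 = 565.22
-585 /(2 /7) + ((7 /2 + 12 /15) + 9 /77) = -786587 /385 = -2043.08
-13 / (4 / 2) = -13 / 2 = -6.50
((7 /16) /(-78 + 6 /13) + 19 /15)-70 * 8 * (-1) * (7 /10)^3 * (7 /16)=4913051 /57600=85.30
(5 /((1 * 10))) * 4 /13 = 2 /13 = 0.15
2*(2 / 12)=1 / 3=0.33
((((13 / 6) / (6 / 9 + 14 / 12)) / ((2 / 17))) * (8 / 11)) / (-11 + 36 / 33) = -884 / 1199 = -0.74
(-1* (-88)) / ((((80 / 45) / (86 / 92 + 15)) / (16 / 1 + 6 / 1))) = 798237 / 46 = 17352.98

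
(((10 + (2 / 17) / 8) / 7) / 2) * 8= 681 / 119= 5.72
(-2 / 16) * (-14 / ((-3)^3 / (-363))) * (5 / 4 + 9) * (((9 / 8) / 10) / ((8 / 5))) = 34727 / 2048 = 16.96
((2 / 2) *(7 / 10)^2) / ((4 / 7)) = 343 / 400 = 0.86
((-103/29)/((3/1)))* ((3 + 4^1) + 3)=-1030/87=-11.84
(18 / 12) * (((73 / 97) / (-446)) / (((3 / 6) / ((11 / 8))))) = -0.01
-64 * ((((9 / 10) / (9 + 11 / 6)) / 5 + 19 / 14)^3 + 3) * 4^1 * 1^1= -2107200277000864 / 1471818359375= -1431.70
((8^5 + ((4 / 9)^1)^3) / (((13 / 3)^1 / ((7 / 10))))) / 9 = 83607776 / 142155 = 588.15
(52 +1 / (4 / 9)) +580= 2537 / 4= 634.25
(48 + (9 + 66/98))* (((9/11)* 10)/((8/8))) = 254340/539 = 471.87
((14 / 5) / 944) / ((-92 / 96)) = -21 / 6785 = -0.00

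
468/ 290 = 234/ 145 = 1.61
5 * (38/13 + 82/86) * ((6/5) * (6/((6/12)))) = 156024/559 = 279.11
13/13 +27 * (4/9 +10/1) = 283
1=1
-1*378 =-378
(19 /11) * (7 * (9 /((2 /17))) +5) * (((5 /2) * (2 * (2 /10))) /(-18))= -20539 /396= -51.87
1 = 1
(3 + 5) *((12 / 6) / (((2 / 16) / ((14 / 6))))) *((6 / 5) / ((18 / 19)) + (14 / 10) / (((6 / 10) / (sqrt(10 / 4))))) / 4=4256 / 45 + 784 *sqrt(10) / 9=370.05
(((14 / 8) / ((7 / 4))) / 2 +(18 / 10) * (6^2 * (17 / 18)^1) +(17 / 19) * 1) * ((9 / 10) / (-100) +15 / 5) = 35571963 / 190000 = 187.22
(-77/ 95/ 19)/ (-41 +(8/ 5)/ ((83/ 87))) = 6391/ 5891159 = 0.00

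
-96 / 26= -48 / 13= -3.69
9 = 9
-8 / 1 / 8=-1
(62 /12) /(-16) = -0.32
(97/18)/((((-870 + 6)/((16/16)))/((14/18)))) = -679/139968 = -0.00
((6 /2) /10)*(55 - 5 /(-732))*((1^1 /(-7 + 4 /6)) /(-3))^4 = 8053 /63596648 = 0.00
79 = 79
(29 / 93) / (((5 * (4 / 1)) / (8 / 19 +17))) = 9599 / 35340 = 0.27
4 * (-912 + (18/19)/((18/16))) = -69248/19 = -3644.63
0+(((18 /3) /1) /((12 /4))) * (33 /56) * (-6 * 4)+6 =-156 /7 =-22.29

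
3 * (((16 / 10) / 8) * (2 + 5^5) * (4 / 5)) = 37524 / 25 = 1500.96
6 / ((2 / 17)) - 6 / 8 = 201 / 4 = 50.25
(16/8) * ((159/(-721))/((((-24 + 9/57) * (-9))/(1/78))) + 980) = 74898892153/38213721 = 1960.00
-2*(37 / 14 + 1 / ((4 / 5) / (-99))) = 3391 / 14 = 242.21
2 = 2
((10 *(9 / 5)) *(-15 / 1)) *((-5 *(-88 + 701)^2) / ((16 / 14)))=443877131.25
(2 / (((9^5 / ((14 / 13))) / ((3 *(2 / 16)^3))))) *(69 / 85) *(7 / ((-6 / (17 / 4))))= -1127 / 1310100480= -0.00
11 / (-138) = -11 / 138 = -0.08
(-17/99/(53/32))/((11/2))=-0.02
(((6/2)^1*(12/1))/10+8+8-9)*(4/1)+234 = 276.40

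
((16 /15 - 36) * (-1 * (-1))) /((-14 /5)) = 262 /21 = 12.48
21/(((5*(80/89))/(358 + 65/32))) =21532749/12800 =1682.25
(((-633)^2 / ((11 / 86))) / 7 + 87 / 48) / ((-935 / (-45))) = 4962152673 / 230384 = 21538.62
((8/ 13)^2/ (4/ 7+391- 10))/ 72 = 56/ 4062591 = 0.00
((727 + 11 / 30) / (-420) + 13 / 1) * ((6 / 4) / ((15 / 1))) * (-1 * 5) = -141979 / 25200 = -5.63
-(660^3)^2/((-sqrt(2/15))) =41326975008000000 * sqrt(30) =226357164453338428.02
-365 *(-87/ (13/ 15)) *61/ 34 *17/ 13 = 29055825/ 338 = 85963.98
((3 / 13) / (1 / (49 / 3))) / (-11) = -49 / 143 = -0.34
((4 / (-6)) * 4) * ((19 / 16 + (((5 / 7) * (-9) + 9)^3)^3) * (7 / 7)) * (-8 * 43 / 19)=546016642680412 / 2300155599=237382.48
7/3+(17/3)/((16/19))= 145/16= 9.06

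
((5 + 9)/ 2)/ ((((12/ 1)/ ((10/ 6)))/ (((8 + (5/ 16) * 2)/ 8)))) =805/ 768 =1.05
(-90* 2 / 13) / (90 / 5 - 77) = 180 / 767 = 0.23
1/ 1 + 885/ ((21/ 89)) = 26262/ 7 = 3751.71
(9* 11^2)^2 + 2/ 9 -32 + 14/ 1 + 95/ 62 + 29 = 1185933.75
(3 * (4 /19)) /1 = 0.63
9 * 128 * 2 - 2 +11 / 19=43749 / 19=2302.58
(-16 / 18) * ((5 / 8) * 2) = -10 / 9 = -1.11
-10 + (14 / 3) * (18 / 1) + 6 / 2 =77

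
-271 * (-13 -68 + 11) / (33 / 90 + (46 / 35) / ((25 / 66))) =99592500 / 20141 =4944.76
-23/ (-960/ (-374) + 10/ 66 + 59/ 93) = -133331/ 19436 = -6.86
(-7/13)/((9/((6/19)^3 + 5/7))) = -0.04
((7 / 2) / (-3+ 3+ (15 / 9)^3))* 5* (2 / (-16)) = -189 / 400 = -0.47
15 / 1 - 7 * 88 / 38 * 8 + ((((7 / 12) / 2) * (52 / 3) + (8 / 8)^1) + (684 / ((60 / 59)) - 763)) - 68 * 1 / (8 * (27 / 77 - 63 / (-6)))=-190314953 / 952470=-199.81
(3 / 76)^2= 9 / 5776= 0.00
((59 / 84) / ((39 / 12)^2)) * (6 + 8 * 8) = 2360 / 507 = 4.65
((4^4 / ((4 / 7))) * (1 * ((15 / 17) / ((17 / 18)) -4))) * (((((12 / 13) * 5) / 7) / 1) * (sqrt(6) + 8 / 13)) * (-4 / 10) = 10887168 / 48841 + 1360896 * sqrt(6) / 3757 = 1110.19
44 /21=2.10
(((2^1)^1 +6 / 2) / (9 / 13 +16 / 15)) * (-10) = -9750 / 343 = -28.43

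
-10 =-10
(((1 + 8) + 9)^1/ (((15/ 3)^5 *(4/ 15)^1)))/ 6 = 9/ 2500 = 0.00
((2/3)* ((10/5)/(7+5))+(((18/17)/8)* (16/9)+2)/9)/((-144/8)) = -55/2754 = -0.02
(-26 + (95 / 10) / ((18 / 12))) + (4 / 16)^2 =-941 / 48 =-19.60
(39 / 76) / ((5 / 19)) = 39 / 20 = 1.95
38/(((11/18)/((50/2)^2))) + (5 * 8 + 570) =434210/11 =39473.64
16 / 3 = 5.33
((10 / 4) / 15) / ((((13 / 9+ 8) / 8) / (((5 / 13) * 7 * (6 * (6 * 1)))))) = 3024 / 221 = 13.68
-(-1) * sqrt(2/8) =1/2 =0.50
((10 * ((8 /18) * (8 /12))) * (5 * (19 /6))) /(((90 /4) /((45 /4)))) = 1900 /81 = 23.46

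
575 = 575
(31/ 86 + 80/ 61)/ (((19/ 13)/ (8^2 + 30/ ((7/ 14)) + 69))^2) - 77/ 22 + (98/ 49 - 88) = 27522329907/ 946903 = 29065.63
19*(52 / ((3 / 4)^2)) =15808 / 9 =1756.44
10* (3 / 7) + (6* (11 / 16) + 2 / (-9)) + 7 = 7655 / 504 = 15.19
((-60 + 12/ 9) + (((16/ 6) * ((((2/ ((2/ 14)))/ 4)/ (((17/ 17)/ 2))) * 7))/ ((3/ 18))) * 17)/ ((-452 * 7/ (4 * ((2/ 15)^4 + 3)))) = -6046476928/ 120133125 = -50.33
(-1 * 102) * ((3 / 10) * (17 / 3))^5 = -72412707 / 50000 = -1448.25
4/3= 1.33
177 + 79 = 256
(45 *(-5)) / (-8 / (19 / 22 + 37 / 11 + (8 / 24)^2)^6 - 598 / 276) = 108473273669547587070 / 1045135895554990961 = 103.79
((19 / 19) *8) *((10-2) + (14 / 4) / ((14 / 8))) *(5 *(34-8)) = 10400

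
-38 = -38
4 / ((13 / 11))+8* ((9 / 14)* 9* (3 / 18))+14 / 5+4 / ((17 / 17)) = 8144 / 455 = 17.90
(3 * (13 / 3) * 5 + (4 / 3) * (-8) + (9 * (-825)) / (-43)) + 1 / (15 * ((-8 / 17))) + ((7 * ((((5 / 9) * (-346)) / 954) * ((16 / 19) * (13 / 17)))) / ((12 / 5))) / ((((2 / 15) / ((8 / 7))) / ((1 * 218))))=-1145490138023 / 2385019080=-480.29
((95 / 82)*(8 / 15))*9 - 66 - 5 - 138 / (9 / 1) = -9935 / 123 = -80.77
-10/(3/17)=-170/3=-56.67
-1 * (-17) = 17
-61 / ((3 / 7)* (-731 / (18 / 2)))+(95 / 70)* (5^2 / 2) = 383093 / 20468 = 18.72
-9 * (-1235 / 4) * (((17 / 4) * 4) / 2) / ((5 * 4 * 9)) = 4199 / 32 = 131.22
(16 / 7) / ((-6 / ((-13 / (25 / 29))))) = 5.74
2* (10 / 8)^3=125 / 32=3.91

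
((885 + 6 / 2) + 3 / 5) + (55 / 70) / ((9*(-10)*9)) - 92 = 9033433 / 11340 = 796.60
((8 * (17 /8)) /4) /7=17 /28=0.61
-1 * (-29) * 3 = 87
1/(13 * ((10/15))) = 3/26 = 0.12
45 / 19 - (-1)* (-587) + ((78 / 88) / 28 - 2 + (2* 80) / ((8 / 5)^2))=-12268131 / 23408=-524.10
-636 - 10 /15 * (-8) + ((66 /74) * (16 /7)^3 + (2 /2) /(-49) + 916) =11268223 /38073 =295.96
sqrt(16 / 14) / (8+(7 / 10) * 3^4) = 20 * sqrt(14) / 4529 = 0.02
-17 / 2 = -8.50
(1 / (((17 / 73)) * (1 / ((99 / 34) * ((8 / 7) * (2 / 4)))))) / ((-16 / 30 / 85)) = -542025 / 476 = -1138.71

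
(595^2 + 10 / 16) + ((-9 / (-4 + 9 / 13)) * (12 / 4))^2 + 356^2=7112411565 / 14792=480828.26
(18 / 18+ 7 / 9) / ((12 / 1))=4 / 27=0.15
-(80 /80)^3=-1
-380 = -380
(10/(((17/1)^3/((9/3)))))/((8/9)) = 135/19652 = 0.01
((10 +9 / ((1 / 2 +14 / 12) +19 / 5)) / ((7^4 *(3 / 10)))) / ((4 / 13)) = 62075 / 1181292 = 0.05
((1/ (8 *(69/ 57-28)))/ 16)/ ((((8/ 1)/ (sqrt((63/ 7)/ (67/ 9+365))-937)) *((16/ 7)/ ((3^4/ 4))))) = 10094301/ 33357824-96957 *sqrt(838)/ 55907713024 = 0.30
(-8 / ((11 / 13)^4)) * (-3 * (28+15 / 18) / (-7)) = -19764212 / 102487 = -192.85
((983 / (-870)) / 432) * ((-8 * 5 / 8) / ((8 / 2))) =983 / 300672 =0.00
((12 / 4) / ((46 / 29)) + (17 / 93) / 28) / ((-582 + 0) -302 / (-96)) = -0.00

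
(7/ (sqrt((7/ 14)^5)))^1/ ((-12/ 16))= -112*sqrt(2)/ 3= -52.80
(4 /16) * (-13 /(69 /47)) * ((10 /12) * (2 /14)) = -3055 /11592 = -0.26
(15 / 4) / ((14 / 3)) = 45 / 56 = 0.80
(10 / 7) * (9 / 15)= 0.86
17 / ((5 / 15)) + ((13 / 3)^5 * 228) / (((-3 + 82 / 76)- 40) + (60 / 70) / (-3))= -7459680551 / 909387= -8202.98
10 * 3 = 30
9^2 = 81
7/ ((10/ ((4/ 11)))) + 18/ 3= 344/ 55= 6.25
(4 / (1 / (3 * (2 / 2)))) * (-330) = -3960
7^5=16807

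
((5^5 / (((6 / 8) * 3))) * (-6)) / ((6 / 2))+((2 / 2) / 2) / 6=-99997 / 36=-2777.69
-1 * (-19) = 19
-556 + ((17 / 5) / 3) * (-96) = -3324 / 5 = -664.80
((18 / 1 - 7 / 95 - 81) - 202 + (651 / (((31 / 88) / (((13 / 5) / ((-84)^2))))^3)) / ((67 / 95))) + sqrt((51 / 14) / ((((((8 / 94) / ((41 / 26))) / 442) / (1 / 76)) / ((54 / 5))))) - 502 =-766505620701635833 / 999259442130600 + 153 * sqrt(1281455) / 2660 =-701.96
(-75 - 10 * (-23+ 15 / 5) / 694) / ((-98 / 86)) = 1114775 / 17003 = 65.56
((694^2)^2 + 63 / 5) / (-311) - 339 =-745894990.15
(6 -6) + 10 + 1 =11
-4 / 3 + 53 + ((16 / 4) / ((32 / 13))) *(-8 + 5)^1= 1123 / 24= 46.79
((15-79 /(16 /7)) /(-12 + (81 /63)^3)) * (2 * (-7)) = -27.74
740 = 740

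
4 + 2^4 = 20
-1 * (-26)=26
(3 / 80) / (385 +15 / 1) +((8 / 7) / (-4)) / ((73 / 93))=-5950467 / 16352000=-0.36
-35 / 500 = -7 / 100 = -0.07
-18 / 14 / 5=-9 / 35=-0.26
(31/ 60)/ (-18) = -31/ 1080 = -0.03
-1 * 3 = -3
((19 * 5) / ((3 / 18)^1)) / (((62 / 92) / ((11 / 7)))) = 288420 / 217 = 1329.12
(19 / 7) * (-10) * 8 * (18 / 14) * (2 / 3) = -9120 / 49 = -186.12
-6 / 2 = -3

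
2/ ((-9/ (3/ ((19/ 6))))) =-4/ 19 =-0.21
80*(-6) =-480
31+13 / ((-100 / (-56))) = 957 / 25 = 38.28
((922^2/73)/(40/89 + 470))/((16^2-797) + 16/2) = -37828738/814559915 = -0.05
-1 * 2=-2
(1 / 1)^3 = 1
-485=-485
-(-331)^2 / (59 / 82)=-8984002 / 59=-152271.22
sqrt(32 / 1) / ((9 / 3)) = 4 * sqrt(2) / 3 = 1.89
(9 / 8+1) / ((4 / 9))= 153 / 32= 4.78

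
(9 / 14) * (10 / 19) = 45 / 133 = 0.34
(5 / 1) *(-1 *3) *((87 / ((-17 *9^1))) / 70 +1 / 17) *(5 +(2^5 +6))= -7783 / 238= -32.70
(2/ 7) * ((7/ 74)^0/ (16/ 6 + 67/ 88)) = 528/ 6335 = 0.08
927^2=859329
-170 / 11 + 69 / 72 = -3827 / 264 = -14.50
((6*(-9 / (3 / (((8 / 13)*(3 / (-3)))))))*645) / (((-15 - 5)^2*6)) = 387 / 130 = 2.98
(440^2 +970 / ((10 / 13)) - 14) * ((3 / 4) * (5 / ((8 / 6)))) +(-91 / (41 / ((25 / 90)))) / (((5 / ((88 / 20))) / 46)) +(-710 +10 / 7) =113088628873 / 206640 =547273.66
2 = 2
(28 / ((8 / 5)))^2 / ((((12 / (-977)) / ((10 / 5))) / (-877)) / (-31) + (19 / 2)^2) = 6507616255 / 1917754663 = 3.39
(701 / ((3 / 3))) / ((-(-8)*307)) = 701 / 2456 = 0.29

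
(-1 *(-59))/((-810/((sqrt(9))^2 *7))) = -413/90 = -4.59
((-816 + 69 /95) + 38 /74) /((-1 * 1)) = 2863882 /3515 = 814.76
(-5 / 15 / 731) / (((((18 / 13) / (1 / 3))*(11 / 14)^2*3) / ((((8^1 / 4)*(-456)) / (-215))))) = -387296 / 1540374165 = -0.00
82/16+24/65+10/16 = 1591/260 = 6.12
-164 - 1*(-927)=763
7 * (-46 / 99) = -322 / 99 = -3.25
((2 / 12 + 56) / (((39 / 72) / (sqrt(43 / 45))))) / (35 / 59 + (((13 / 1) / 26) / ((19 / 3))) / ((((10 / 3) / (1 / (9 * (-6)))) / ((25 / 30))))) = 170.97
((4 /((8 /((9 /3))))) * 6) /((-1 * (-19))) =9 /19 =0.47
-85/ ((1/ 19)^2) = -30685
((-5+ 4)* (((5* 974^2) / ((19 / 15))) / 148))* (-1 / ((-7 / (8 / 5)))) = -28460280 / 4921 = -5783.43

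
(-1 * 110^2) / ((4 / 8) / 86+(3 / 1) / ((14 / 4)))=-14568400 / 1039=-14021.56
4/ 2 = 2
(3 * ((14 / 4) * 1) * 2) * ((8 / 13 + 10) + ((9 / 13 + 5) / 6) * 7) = 4711 / 13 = 362.38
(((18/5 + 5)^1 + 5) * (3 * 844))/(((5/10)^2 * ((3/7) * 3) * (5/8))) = 12855808/75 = 171410.77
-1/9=-0.11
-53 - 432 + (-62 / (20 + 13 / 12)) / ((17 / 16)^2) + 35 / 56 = -284852087 / 584936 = -486.98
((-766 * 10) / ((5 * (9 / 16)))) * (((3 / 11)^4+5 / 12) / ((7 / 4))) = -1818226624 / 2767149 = -657.08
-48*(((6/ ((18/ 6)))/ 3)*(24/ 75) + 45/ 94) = -39032/ 1175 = -33.22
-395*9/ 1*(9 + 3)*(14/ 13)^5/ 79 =-290424960/ 371293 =-782.20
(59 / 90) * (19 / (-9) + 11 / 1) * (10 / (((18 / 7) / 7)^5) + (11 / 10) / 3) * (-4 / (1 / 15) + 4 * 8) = -5834544609754 / 23914845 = -243971.67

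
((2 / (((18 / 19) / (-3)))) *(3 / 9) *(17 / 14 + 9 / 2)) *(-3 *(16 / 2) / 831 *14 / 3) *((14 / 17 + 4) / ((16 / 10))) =623200 / 127143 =4.90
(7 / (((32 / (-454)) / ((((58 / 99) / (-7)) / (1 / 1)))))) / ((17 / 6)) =6583 / 2244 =2.93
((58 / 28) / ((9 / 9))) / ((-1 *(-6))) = 29 / 84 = 0.35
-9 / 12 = -3 / 4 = -0.75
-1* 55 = -55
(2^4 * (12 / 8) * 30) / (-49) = -14.69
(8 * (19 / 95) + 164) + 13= 178.60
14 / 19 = 0.74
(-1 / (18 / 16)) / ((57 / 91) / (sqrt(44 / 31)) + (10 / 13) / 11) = 2242240 / 9794781 - 304304 * sqrt(341) / 3264927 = -1.49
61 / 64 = 0.95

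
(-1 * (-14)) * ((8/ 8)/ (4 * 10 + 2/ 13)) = 91/ 261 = 0.35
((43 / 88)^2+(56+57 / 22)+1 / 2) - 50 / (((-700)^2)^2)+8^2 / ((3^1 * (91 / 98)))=82.30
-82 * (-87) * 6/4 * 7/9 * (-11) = -91553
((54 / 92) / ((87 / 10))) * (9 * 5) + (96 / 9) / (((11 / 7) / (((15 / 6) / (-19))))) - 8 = -2449517 / 418209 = -5.86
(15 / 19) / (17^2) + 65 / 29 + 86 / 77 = 41210504 / 12261403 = 3.36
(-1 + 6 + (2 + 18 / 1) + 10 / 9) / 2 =235 / 18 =13.06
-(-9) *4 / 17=36 / 17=2.12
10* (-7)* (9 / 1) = -630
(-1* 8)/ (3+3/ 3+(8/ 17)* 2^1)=-34/ 21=-1.62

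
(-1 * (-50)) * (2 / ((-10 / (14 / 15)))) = -28 / 3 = -9.33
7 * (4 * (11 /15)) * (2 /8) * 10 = 154 /3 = 51.33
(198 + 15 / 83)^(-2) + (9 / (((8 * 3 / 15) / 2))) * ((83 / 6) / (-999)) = -12474225791 / 80088601896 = -0.16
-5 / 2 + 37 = 34.50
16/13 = 1.23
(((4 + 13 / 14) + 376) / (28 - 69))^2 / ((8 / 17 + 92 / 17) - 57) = -483495113 / 286314644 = -1.69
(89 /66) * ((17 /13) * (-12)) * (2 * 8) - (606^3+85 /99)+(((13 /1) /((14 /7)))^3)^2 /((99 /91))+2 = -555300168377 /2496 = -222476029.00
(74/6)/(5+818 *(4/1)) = 37/9831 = 0.00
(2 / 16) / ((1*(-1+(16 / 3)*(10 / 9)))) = 27 / 1064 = 0.03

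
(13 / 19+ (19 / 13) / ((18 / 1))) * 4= 6806 / 2223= 3.06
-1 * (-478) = 478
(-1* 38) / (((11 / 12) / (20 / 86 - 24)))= 466032 / 473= 985.27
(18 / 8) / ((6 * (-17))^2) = 1 / 4624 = 0.00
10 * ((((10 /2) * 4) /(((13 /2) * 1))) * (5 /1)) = 2000 /13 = 153.85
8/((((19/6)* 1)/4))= 10.11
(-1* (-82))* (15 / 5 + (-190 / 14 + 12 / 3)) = -3772 / 7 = -538.86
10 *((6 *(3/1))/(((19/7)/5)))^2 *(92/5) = 73029600/361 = 202298.06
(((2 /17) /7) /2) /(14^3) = 1 /326536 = 0.00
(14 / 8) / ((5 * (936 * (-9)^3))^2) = 7 / 46559333433600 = 0.00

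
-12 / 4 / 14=-3 / 14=-0.21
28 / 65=0.43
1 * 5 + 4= 9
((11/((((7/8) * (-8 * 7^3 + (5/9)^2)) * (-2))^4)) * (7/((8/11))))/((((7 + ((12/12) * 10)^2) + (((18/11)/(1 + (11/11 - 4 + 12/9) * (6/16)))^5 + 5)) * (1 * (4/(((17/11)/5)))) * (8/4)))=1296418165725177/285361871724318168739355601862300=0.00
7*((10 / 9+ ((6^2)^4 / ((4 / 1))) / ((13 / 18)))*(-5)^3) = -59521505750 / 117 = -508730818.38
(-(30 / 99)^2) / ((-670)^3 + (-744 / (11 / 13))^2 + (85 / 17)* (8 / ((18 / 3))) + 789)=100 / 326688112263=0.00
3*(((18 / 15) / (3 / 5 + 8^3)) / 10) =9 / 12815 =0.00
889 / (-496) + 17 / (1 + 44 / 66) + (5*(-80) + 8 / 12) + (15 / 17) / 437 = -21607038323 / 55271760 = -390.92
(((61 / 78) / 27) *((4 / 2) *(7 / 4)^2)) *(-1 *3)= -2989 / 5616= -0.53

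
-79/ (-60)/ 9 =79/ 540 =0.15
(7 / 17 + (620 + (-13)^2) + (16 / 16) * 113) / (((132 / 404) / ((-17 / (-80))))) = 1549441 / 2640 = 586.91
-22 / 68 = -11 / 34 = -0.32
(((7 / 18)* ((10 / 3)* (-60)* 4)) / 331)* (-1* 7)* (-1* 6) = -39200 / 993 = -39.48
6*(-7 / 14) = -3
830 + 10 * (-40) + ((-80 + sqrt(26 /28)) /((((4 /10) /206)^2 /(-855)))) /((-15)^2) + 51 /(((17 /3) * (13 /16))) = 1048174934 /13 - 1007855 * sqrt(182) /14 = 79657647.70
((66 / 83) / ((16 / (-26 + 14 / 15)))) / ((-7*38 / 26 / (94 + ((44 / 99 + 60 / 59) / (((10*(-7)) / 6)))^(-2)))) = 638377846249 / 33237104320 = 19.21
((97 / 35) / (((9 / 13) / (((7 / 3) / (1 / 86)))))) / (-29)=-108446 / 3915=-27.70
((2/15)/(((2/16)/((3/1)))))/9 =16/45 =0.36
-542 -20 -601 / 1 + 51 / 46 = -53447 / 46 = -1161.89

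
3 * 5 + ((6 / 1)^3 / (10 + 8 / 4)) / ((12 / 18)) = 42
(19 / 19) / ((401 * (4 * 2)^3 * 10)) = 1 / 2053120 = 0.00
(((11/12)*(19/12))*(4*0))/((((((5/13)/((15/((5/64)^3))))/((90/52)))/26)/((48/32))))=0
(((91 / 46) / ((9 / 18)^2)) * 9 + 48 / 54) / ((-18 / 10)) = -40.06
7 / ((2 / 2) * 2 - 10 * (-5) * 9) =7 / 452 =0.02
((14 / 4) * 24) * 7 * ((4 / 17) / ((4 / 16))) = 9408 / 17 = 553.41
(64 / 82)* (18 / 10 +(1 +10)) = 2048 / 205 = 9.99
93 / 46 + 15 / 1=783 / 46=17.02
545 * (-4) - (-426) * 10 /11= -19720 /11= -1792.73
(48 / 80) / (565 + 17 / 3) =9 / 8560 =0.00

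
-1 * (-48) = 48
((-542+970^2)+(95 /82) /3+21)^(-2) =60516 /53515109106222241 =0.00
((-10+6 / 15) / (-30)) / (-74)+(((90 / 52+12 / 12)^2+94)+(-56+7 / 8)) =57937517 / 1250600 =46.33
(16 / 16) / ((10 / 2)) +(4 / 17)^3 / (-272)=83501 / 417605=0.20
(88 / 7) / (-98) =-0.13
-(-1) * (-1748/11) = -1748/11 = -158.91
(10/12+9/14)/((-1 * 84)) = -31/1764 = -0.02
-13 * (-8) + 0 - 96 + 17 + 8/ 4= 27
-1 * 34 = -34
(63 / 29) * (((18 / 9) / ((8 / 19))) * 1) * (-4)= -41.28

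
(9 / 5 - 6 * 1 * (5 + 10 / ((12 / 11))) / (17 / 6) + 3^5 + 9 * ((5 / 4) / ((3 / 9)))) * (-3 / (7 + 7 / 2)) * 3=-213.04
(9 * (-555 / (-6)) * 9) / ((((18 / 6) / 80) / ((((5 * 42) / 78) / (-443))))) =-6993000 / 5759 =-1214.27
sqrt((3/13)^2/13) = 0.06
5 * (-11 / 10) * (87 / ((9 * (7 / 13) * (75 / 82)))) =-170027 / 1575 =-107.95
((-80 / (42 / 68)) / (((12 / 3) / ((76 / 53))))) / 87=-51680 / 96831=-0.53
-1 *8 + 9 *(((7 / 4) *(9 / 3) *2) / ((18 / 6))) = 47 / 2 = 23.50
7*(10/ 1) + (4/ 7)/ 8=70.07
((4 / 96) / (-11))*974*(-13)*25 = 158275 / 132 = 1199.05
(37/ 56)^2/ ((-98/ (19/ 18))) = -26011/ 5531904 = -0.00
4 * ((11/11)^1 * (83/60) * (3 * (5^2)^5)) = 162109375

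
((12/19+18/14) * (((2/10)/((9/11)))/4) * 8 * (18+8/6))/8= 5423/2394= 2.27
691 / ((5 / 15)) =2073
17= 17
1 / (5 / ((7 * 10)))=14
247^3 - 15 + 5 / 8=120553669 / 8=15069208.62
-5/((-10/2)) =1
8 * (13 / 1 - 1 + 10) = 176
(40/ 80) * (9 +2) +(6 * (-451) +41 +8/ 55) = -292529/ 110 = -2659.35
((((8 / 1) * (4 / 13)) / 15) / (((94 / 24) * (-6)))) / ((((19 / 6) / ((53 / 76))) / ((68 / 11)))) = -115328 / 12131405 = -0.01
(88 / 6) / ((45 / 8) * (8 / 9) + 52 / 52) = 22 / 9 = 2.44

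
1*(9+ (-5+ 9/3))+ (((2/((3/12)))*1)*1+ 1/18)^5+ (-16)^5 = -1917245087567/1889568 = -1014647.31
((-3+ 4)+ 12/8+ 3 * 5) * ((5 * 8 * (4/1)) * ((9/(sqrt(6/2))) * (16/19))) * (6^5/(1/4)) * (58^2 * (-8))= -10255775664399.52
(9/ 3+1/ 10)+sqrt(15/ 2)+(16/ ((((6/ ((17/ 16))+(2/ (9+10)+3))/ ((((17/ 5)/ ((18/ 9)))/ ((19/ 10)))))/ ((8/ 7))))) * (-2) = -126381/ 197890+sqrt(30)/ 2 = 2.10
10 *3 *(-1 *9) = -270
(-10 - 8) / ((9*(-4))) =1 / 2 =0.50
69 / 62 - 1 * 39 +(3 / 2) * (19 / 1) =-291 / 31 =-9.39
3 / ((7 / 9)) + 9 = 90 / 7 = 12.86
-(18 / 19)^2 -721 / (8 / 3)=-783435 / 2888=-271.27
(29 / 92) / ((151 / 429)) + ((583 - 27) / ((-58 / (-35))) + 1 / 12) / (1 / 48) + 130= 6542464781 / 402868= 16239.72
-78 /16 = -39 /8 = -4.88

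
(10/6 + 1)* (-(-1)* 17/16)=17/6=2.83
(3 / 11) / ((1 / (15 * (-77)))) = -315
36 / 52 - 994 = -12913 / 13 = -993.31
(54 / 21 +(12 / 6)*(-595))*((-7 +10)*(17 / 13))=-423912 / 91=-4658.37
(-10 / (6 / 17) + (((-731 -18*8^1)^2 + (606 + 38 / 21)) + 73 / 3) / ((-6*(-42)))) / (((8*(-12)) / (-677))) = 899364035 / 42336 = 21243.48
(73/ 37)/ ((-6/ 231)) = -5621/ 74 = -75.96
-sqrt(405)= -9 * sqrt(5)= -20.12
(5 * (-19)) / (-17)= 95 / 17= 5.59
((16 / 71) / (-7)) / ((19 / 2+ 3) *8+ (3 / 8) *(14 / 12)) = -256 / 798679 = -0.00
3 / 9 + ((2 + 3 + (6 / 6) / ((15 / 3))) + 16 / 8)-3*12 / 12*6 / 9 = 83 / 15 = 5.53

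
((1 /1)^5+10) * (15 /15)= 11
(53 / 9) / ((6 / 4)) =106 / 27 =3.93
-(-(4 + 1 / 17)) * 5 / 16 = 345 / 272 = 1.27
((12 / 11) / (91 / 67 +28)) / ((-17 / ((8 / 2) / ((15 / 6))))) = -6432 / 1839145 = -0.00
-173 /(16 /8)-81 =-335 /2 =-167.50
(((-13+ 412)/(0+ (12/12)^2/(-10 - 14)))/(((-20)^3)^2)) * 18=-10773/4000000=-0.00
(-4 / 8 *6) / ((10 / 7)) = -21 / 10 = -2.10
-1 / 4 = -0.25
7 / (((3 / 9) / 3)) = 63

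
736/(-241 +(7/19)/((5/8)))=-3040/993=-3.06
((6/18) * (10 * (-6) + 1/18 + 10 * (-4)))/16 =-1799/864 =-2.08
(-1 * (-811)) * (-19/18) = -15409/18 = -856.06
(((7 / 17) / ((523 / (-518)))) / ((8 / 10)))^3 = -744909349625 / 5622659935768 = -0.13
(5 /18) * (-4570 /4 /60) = -2285 /432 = -5.29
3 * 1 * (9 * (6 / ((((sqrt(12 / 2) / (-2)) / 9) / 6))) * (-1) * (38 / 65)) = 110808 * sqrt(6) / 65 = 4175.74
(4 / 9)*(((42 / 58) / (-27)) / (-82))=14 / 96309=0.00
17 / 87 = 0.20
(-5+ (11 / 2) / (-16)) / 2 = -171 / 64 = -2.67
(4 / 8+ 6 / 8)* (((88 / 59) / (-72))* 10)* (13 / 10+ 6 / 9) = -55 / 108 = -0.51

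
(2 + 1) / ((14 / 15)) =45 / 14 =3.21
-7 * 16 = -112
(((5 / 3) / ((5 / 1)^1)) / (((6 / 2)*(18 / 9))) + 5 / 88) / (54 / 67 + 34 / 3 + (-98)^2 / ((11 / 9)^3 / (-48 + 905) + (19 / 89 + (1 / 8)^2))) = 700979648069 / 259154852069429184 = 0.00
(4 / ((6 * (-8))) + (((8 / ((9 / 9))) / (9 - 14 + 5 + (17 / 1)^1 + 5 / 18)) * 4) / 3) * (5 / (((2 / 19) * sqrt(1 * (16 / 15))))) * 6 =189335 * sqrt(15) / 4976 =147.37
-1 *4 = -4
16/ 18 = 8/ 9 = 0.89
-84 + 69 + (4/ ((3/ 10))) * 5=155/ 3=51.67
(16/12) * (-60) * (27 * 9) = -19440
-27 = -27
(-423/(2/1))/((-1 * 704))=423/1408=0.30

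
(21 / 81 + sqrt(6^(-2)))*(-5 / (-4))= 115 / 216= 0.53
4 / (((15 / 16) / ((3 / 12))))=1.07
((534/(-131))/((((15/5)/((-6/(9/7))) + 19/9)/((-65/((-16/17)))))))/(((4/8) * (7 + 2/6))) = -11152323/213268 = -52.29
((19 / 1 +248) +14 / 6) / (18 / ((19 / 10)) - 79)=-15352 / 3963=-3.87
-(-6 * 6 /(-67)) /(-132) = 3 /737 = 0.00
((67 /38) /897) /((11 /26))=67 /14421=0.00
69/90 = 23/30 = 0.77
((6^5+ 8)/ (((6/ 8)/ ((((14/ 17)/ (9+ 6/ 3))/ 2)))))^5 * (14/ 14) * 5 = 2459089284384766619193180160/ 55566661698801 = 44254760124231.61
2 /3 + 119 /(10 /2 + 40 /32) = 1478 /75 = 19.71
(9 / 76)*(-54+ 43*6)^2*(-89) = -8333604 / 19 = -438610.74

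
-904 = -904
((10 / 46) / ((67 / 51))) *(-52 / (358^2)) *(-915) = 3033225 / 49375181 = 0.06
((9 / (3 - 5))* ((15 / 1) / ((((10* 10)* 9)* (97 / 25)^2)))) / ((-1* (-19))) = -375 / 1430168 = -0.00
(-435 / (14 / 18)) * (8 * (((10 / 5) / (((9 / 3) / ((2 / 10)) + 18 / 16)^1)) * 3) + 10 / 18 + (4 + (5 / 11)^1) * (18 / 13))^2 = -52624.62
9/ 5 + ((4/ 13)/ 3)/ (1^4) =1.90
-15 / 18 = -5 / 6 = -0.83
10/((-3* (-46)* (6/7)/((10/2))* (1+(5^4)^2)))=175/161719164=0.00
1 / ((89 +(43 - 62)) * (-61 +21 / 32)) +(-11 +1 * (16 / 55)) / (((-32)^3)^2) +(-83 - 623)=-563569809551883177 / 798257252925440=-706.00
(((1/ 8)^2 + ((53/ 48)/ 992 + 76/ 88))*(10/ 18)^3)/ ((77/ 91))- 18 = -74853557017/ 4200159744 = -17.82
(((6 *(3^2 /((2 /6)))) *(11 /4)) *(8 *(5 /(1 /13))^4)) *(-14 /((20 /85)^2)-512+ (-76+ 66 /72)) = -106875672564375 /2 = -53437836282187.50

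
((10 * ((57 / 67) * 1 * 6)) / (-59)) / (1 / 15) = -12.98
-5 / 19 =-0.26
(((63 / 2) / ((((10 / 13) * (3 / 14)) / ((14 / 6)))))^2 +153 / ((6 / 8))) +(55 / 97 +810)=1938461357 / 9700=199841.38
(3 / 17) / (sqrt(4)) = 3 / 34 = 0.09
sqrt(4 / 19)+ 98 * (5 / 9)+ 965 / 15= 2 * sqrt(19) / 19+ 1069 / 9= 119.24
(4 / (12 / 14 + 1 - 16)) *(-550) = 1400 / 9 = 155.56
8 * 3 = 24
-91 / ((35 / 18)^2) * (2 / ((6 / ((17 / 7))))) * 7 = -23868 / 175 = -136.39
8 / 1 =8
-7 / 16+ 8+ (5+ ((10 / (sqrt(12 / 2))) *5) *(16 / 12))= 201 / 16+ 100 *sqrt(6) / 9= 39.78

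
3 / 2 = 1.50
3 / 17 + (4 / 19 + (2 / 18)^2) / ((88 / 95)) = 50539 / 121176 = 0.42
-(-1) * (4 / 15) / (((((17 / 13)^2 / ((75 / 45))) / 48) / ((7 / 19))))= 75712 / 16473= 4.60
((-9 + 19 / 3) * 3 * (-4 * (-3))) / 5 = -96 / 5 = -19.20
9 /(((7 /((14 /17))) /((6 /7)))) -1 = -11 /119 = -0.09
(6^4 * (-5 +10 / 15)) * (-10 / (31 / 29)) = 52536.77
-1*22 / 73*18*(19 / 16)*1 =-1881 / 292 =-6.44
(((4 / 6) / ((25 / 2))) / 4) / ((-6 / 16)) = -8 / 225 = -0.04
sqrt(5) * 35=35 * sqrt(5)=78.26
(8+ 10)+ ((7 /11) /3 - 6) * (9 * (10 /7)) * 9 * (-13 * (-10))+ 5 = -6702329 /77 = -87043.23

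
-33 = -33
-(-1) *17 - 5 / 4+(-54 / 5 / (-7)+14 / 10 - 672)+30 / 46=-2101549 / 3220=-652.65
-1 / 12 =-0.08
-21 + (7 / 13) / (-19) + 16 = -1242 / 247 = -5.03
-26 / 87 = -0.30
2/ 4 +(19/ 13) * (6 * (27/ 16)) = 1591/ 104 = 15.30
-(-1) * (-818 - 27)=-845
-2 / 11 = -0.18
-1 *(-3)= 3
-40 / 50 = -4 / 5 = -0.80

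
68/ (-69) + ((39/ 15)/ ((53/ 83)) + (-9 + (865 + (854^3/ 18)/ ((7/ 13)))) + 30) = 3525077319683/ 54855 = 64261732.20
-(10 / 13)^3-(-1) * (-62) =-137214 / 2197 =-62.46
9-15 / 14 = 111 / 14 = 7.93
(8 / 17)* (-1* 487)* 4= -15584 / 17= -916.71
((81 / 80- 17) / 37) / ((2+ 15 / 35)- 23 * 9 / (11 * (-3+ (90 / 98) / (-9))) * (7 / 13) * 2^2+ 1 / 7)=-24325301 / 880332120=-0.03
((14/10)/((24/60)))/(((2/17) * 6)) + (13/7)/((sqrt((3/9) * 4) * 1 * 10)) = 13 * sqrt(3)/140 + 119/24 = 5.12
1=1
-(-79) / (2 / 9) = 711 / 2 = 355.50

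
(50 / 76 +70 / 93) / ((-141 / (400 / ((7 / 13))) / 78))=-336986000 / 581343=-579.67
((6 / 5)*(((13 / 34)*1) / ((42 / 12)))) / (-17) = -78 / 10115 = -0.01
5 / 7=0.71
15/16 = 0.94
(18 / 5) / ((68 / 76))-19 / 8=1121 / 680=1.65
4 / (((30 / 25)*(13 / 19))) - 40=-1370 / 39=-35.13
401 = 401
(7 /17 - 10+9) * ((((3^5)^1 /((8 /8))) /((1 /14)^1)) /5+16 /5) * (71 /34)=-242678 /289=-839.72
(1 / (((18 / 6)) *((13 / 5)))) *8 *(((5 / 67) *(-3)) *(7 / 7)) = -200 / 871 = -0.23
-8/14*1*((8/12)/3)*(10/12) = -20/189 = -0.11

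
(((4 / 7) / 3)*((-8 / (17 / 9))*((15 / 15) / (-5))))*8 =1.29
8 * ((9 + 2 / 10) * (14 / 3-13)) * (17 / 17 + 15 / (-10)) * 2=1840 / 3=613.33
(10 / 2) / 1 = 5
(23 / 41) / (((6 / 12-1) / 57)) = -2622 / 41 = -63.95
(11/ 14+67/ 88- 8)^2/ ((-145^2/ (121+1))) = -38553525/ 159561248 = -0.24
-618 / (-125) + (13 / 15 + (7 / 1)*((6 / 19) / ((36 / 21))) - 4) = 44177 / 14250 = 3.10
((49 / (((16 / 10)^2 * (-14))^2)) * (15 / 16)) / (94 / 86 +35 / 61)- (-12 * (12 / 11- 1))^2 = -162062008167 / 138677321728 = -1.17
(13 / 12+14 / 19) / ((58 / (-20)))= -2075 / 3306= -0.63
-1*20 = -20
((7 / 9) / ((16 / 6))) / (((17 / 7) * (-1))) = -49 / 408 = -0.12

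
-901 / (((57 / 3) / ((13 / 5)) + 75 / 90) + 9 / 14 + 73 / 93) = -94.16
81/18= 9/2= 4.50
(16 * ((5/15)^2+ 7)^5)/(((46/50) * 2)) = 214748364800/1358127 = 158120.97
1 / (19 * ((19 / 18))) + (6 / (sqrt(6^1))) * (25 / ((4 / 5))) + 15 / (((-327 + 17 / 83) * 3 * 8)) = 3756041 / 78334112 + 125 * sqrt(6) / 4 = 76.59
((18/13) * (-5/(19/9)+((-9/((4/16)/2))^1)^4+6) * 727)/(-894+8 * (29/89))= -297338107095891/9797749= -30347593.83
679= 679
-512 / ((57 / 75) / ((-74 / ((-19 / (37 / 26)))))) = -17523200 / 4693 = -3733.90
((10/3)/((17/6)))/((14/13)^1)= 130/119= 1.09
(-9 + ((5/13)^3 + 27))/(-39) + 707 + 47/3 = 20626859/28561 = 722.20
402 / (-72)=-67 / 12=-5.58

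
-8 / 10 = -4 / 5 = -0.80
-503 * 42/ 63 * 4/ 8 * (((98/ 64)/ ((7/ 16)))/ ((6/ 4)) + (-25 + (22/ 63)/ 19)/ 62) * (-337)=24284654393/ 222642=109074.90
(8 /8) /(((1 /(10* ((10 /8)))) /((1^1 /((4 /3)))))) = 75 /8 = 9.38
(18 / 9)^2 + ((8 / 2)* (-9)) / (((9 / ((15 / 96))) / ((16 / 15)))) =3.33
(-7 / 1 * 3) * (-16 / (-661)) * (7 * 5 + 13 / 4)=-12852 / 661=-19.44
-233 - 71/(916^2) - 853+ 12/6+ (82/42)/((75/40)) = -286228873757/264302640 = -1082.96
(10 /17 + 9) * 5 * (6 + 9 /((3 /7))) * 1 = 22005 /17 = 1294.41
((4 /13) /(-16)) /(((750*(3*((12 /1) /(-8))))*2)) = 1 /351000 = 0.00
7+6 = 13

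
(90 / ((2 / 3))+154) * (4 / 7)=1156 / 7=165.14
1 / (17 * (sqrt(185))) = sqrt(185) / 3145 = 0.00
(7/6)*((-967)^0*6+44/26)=350/39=8.97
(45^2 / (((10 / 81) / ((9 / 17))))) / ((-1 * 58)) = -295245 / 1972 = -149.72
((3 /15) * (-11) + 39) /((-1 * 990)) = -92 /2475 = -0.04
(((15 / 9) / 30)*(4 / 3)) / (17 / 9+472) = 2 / 12795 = 0.00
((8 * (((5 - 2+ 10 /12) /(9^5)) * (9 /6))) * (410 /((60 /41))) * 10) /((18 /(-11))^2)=23391115 /28697814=0.82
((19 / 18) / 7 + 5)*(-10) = -3245 / 63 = -51.51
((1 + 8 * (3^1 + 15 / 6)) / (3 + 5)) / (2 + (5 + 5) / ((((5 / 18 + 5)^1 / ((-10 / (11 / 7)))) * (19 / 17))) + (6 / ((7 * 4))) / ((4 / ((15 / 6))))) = -2501730 / 3849011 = -0.65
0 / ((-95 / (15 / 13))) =0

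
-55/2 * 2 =-55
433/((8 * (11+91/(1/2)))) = 433/1544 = 0.28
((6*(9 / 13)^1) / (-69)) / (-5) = 18 / 1495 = 0.01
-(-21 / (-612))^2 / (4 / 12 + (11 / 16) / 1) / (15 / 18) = -2 / 1445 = -0.00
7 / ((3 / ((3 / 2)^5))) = 567 / 32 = 17.72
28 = 28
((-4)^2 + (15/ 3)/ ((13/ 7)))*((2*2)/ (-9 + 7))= -486/ 13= -37.38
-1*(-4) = 4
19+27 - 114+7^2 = -19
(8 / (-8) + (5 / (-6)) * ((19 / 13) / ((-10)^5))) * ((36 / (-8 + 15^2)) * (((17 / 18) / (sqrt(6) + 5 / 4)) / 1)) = 26519677 / 600873000 - 26519677 * sqrt(6) / 751091250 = -0.04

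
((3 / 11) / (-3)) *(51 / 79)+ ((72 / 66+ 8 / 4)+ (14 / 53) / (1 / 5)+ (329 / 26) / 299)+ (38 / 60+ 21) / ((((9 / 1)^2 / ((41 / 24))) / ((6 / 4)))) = 35356815781351 / 6960435973920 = 5.08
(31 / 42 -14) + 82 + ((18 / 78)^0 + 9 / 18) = 1475 / 21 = 70.24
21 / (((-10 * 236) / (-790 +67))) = 15183 / 2360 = 6.43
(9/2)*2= 9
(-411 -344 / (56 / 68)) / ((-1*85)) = 5801 / 595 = 9.75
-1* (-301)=301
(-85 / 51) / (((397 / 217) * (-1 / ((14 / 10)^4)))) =521017 / 148875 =3.50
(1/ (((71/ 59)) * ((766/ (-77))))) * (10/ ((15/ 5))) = -22715/ 81579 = -0.28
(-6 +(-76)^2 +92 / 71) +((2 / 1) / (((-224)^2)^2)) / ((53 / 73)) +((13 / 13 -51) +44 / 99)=243930969185236535 / 42632304132096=5721.74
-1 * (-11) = 11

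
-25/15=-5/3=-1.67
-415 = -415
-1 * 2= -2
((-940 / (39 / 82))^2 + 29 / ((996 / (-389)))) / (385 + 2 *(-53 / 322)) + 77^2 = 502997964583429 / 31273925904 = 16083.62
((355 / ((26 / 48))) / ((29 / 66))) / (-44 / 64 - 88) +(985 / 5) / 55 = -11801633 / 891605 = -13.24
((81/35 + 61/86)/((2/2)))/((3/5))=9101/1806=5.04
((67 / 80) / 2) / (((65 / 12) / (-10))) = -201 / 260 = -0.77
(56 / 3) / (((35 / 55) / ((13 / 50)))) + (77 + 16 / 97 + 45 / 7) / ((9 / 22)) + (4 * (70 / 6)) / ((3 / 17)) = 72783664 / 152775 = 476.41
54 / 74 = 27 / 37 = 0.73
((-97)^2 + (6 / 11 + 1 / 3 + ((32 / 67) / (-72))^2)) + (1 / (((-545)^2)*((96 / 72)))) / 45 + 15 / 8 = 447250530973801091 / 47520423819000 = 9411.75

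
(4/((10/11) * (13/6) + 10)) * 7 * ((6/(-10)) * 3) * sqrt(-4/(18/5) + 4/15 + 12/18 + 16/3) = -5544 * sqrt(290)/9875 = -9.56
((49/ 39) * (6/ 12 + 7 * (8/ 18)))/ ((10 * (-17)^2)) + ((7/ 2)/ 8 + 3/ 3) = 1.44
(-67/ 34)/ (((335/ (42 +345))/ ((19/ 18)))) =-817/ 340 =-2.40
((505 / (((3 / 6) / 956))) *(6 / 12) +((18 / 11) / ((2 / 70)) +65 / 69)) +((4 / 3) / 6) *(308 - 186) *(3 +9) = 366721133 / 759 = 483163.55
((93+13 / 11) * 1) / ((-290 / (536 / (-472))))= 34706 / 94105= 0.37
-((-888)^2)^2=-621801639936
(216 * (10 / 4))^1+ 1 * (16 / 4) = 544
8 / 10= 4 / 5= 0.80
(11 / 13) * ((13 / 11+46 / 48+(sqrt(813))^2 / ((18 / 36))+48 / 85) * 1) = 36548137 / 26520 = 1378.13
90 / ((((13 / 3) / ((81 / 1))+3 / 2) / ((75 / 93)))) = 218700 / 4681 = 46.72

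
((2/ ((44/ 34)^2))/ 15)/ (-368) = -289/ 1335840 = -0.00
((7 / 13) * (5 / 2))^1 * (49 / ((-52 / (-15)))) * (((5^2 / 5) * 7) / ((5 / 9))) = 1620675 / 1352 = 1198.72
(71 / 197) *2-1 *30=-5768 / 197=-29.28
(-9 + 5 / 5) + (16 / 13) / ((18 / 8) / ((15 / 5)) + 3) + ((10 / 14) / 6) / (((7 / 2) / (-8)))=-75904 / 9555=-7.94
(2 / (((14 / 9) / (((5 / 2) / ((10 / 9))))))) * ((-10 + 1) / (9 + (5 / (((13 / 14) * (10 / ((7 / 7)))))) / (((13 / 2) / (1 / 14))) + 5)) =-13689 / 7364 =-1.86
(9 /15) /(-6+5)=-3 /5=-0.60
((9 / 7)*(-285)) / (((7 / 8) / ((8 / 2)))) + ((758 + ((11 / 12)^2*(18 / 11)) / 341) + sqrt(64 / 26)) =-11144575 / 12152 + 4*sqrt(26) / 13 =-915.53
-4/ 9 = -0.44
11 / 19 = 0.58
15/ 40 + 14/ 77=0.56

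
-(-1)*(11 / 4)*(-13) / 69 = -143 / 276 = -0.52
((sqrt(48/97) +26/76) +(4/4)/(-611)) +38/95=4 * sqrt(291)/97 +85961/116090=1.44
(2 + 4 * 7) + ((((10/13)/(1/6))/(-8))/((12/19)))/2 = 6145/208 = 29.54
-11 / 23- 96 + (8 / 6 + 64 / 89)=-579869 / 6141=-94.43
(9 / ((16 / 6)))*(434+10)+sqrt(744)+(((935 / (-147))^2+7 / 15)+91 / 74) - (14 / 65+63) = 1504.71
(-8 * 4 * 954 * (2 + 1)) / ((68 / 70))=-1602720 / 17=-94277.65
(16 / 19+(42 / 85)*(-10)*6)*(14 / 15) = -130256 / 4845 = -26.88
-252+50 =-202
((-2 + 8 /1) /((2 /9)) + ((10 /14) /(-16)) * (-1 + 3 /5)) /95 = 1513 /5320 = 0.28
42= 42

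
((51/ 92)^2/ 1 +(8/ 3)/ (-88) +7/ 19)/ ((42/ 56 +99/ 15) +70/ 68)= 291141575/ 3779859468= 0.08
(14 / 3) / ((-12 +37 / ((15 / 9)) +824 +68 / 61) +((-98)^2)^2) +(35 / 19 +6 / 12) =7511373297077 / 3207103136214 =2.34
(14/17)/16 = 7/136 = 0.05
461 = 461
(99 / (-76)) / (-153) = 11 / 1292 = 0.01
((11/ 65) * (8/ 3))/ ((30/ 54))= 264/ 325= 0.81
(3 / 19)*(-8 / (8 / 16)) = -2.53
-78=-78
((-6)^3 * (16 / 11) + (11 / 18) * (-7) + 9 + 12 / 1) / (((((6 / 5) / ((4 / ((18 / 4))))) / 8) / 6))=-9423520 / 891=-10576.34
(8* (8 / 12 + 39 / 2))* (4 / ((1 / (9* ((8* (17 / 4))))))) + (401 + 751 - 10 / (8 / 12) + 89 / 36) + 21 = 7150769 / 36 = 198632.47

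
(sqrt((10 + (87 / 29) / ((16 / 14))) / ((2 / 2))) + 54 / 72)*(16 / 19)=12 / 19 + 4*sqrt(202) / 19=3.62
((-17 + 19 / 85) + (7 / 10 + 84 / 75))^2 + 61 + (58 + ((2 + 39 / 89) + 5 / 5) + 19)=23479042841 / 64302500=365.13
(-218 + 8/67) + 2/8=-58325/268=-217.63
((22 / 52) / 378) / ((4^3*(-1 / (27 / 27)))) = -11 / 628992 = -0.00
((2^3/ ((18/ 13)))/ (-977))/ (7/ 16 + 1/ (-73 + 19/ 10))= -0.01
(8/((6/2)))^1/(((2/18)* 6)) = 4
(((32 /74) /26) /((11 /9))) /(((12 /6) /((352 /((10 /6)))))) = 1.44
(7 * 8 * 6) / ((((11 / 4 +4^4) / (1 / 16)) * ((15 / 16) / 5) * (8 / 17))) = 952 / 1035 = 0.92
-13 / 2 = -6.50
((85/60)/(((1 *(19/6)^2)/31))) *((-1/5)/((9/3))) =-527/1805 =-0.29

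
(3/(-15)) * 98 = -19.60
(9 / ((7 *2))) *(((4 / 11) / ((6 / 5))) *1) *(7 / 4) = 15 / 44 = 0.34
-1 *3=-3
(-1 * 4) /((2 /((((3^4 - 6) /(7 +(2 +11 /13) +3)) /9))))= -1.30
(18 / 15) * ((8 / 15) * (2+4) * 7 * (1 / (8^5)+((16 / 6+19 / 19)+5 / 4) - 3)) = 1318933 / 25600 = 51.52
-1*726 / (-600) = 121 / 100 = 1.21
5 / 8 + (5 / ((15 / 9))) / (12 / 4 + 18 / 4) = 41 / 40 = 1.02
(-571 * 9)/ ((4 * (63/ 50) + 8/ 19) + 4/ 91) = -74044425/ 79318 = -933.51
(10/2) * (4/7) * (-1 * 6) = -120/7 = -17.14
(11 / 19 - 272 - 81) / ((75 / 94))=-209808 / 475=-441.70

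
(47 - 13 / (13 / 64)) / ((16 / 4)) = -17 / 4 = -4.25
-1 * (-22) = 22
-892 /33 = -27.03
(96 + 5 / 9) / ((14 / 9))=869 / 14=62.07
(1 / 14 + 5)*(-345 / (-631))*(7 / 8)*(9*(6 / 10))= 132273 / 10096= 13.10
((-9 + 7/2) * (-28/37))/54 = 77/999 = 0.08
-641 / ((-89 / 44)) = 28204 / 89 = 316.90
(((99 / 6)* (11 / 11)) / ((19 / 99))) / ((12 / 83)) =90387 / 152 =594.65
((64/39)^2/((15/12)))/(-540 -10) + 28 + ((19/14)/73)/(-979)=484146845699/17293389750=28.00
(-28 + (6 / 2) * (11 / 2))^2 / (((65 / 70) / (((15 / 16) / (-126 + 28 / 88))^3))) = -19010673 / 321603423232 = -0.00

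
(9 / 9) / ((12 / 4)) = 1 / 3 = 0.33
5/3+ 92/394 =1123/591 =1.90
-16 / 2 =-8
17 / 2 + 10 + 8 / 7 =275 / 14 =19.64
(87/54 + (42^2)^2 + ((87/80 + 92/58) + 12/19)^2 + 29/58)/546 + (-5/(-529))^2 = 2175394233592737119503/381708321430924800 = 5699.10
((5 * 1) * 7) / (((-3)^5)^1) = -35 / 243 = -0.14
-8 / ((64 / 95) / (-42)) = 498.75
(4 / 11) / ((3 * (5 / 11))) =4 / 15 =0.27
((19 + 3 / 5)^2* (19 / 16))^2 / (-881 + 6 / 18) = -6243279483 / 26420000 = -236.31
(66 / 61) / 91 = 66 / 5551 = 0.01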